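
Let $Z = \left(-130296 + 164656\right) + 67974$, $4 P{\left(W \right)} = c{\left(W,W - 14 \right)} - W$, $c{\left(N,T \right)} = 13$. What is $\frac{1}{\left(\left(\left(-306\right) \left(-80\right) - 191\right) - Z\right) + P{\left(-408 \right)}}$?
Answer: $- \frac{4}{311759} \approx -1.283 \cdot 10^{-5}$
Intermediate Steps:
$P{\left(W \right)} = \frac{13}{4} - \frac{W}{4}$ ($P{\left(W \right)} = \frac{13 - W}{4} = \frac{13}{4} - \frac{W}{4}$)
$Z = 102334$ ($Z = 34360 + 67974 = 102334$)
$\frac{1}{\left(\left(\left(-306\right) \left(-80\right) - 191\right) - Z\right) + P{\left(-408 \right)}} = \frac{1}{\left(\left(\left(-306\right) \left(-80\right) - 191\right) - 102334\right) + \left(\frac{13}{4} - -102\right)} = \frac{1}{\left(\left(24480 - 191\right) - 102334\right) + \left(\frac{13}{4} + 102\right)} = \frac{1}{\left(24289 - 102334\right) + \frac{421}{4}} = \frac{1}{-78045 + \frac{421}{4}} = \frac{1}{- \frac{311759}{4}} = - \frac{4}{311759}$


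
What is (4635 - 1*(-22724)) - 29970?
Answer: -2611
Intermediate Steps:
(4635 - 1*(-22724)) - 29970 = (4635 + 22724) - 29970 = 27359 - 29970 = -2611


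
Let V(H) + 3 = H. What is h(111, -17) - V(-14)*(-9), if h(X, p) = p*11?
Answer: -340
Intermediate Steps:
V(H) = -3 + H
h(X, p) = 11*p
h(111, -17) - V(-14)*(-9) = 11*(-17) - (-3 - 14)*(-9) = -187 - (-17)*(-9) = -187 - 1*153 = -187 - 153 = -340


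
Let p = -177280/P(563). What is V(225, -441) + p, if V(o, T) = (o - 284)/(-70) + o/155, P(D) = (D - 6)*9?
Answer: -359737873/10878210 ≈ -33.070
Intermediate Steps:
P(D) = -54 + 9*D (P(D) = (-6 + D)*9 = -54 + 9*D)
V(o, T) = 142/35 - 17*o/2170 (V(o, T) = (-284 + o)*(-1/70) + o*(1/155) = (142/35 - o/70) + o/155 = 142/35 - 17*o/2170)
p = -177280/5013 (p = -177280/(-54 + 9*563) = -177280/(-54 + 5067) = -177280/5013 ≈ -35.364)
V(225, -441) + p = (142/35 - 17/2170*225) - 177280/5013 = (142/35 - 765/434) - 177280/5013 = 4979/2170 - 177280/5013 = -359737873/10878210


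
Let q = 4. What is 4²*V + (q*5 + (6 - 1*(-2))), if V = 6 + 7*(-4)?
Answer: -324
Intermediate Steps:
V = -22 (V = 6 - 28 = -22)
4²*V + (q*5 + (6 - 1*(-2))) = 4²*(-22) + (4*5 + (6 - 1*(-2))) = 16*(-22) + (20 + (6 + 2)) = -352 + (20 + 8) = -352 + 28 = -324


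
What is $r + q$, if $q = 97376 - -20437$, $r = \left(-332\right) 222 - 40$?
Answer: $44069$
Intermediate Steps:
$r = -73744$ ($r = -73704 - 40 = -73744$)
$q = 117813$ ($q = 97376 + 20437 = 117813$)
$r + q = -73744 + 117813 = 44069$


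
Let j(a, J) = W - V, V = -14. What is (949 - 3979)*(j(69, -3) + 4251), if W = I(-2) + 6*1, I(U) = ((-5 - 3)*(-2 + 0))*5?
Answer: -13183530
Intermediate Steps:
I(U) = 80 (I(U) = -8*(-2)*5 = 16*5 = 80)
W = 86 (W = 80 + 6*1 = 80 + 6 = 86)
j(a, J) = 100 (j(a, J) = 86 - 1*(-14) = 86 + 14 = 100)
(949 - 3979)*(j(69, -3) + 4251) = (949 - 3979)*(100 + 4251) = -3030*4351 = -13183530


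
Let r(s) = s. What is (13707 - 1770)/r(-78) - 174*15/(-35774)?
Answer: -71138443/465062 ≈ -152.97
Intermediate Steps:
(13707 - 1770)/r(-78) - 174*15/(-35774) = (13707 - 1770)/(-78) - 174*15/(-35774) = 11937*(-1/78) - 2610*(-1/35774) = -3979/26 + 1305/17887 = -71138443/465062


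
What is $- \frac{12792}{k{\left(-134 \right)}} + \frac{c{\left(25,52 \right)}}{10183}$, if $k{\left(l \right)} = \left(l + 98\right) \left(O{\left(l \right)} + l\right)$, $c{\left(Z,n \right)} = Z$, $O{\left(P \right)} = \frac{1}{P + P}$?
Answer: $- \frac{2906467429}{1097106237} \approx -2.6492$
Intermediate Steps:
$O{\left(P \right)} = \frac{1}{2 P}$
$k{\left(l \right)} = \left(98 + l\right) \left(l + \frac{1}{2 l}\right)$ ($k{\left(l \right)} = \left(l + 98\right) \left(\frac{1}{2 l} + l\right) = \left(98 + l\right) \left(l + \frac{1}{2 l}\right)$)
$- \frac{12792}{k{\left(-134 \right)}} + \frac{c{\left(25,52 \right)}}{10183} = - \frac{12792}{\frac{1}{2} + \left(-134\right)^{2} + \frac{49}{-134} + 98 \left(-134\right)} + \frac{25}{10183} = - \frac{12792}{\frac{1}{2} + 17956 + 49 \left(- \frac{1}{134}\right) - 13132} + 25 \cdot \frac{1}{10183} = - \frac{12792}{\frac{1}{2} + 17956 - \frac{49}{134} - 13132} + \frac{25}{10183} = - \frac{12792}{\frac{323217}{67}} + \frac{25}{10183} = \left(-12792\right) \frac{67}{323217} + \frac{25}{10183} = - \frac{285688}{107739} + \frac{25}{10183} = - \frac{2906467429}{1097106237}$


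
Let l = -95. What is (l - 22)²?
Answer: 13689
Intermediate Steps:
(l - 22)² = (-95 - 22)² = (-117)² = 13689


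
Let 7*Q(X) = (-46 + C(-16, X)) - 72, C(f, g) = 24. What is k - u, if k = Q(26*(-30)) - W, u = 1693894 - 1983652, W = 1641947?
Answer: -9465417/7 ≈ -1.3522e+6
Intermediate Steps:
u = -289758
Q(X) = -94/7 (Q(X) = ((-46 + 24) - 72)/7 = (-22 - 72)/7 = (1/7)*(-94) = -94/7)
k = -11493723/7 (k = -94/7 - 1*1641947 = -94/7 - 1641947 = -11493723/7 ≈ -1.6420e+6)
k - u = -11493723/7 - 1*(-289758) = -11493723/7 + 289758 = -9465417/7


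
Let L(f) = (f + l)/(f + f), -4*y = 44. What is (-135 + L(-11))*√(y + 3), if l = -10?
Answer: -2949*I*√2/11 ≈ -379.14*I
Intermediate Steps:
y = -11 (y = -¼*44 = -11)
L(f) = (-10 + f)/(2*f) (L(f) = (f - 10)/(f + f) = (-10 + f)/((2*f)) = (-10 + f)*(1/(2*f)) = (-10 + f)/(2*f))
(-135 + L(-11))*√(y + 3) = (-135 + (½)*(-10 - 11)/(-11))*√(-11 + 3) = (-135 + (½)*(-1/11)*(-21))*√(-8) = (-135 + 21/22)*(2*I*√2) = -2949*I*√2/11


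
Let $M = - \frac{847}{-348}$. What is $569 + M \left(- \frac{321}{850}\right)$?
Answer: $\frac{56012771}{98600} \approx 568.08$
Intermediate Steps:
$M = \frac{847}{348}$ ($M = \left(-847\right) \left(- \frac{1}{348}\right) = \frac{847}{348} \approx 2.4339$)
$569 + M \left(- \frac{321}{850}\right) = 569 + \frac{847 \left(- \frac{321}{850}\right)}{348} = 569 + \frac{847 \left(\left(-321\right) \frac{1}{850}\right)}{348} = 569 + \frac{847}{348} \left(- \frac{321}{850}\right) = 569 - \frac{90629}{98600} = \frac{56012771}{98600}$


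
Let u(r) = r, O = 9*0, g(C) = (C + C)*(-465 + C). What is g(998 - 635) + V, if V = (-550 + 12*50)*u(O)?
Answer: -74052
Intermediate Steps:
g(C) = 2*C*(-465 + C) (g(C) = (2*C)*(-465 + C) = 2*C*(-465 + C))
O = 0
V = 0 (V = (-550 + 12*50)*0 = (-550 + 600)*0 = 50*0 = 0)
g(998 - 635) + V = 2*(998 - 635)*(-465 + (998 - 635)) + 0 = 2*363*(-465 + 363) + 0 = 2*363*(-102) + 0 = -74052 + 0 = -74052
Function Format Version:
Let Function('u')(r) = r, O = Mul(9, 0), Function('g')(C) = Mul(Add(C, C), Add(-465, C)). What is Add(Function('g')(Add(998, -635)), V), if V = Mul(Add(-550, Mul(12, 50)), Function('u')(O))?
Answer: -74052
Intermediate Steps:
Function('g')(C) = Mul(2, C, Add(-465, C)) (Function('g')(C) = Mul(Mul(2, C), Add(-465, C)) = Mul(2, C, Add(-465, C)))
O = 0
V = 0 (V = Mul(Add(-550, Mul(12, 50)), 0) = Mul(Add(-550, 600), 0) = Mul(50, 0) = 0)
Add(Function('g')(Add(998, -635)), V) = Add(Mul(2, Add(998, -635), Add(-465, Add(998, -635))), 0) = Add(Mul(2, 363, Add(-465, 363)), 0) = Add(Mul(2, 363, -102), 0) = Add(-74052, 0) = -74052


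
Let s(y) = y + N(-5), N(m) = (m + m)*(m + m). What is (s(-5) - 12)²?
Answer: 6889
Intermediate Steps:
N(m) = 4*m² (N(m) = (2*m)*(2*m) = 4*m²)
s(y) = 100 + y (s(y) = y + 4*(-5)² = y + 4*25 = y + 100 = 100 + y)
(s(-5) - 12)² = ((100 - 5) - 12)² = (95 - 12)² = 83² = 6889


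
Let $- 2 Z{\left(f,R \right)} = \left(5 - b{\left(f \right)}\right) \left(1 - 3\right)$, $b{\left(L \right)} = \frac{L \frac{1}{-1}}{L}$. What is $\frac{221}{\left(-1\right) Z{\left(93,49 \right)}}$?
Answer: $- \frac{221}{6} \approx -36.833$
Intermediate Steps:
$b{\left(L \right)} = -1$ ($b{\left(L \right)} = \frac{L \left(-1\right)}{L} = \frac{\left(-1\right) L}{L} = -1$)
$Z{\left(f,R \right)} = 6$ ($Z{\left(f,R \right)} = - \frac{\left(5 - -1\right) \left(1 - 3\right)}{2} = - \frac{\left(5 + 1\right) \left(-2\right)}{2} = - \frac{6 \left(-2\right)}{2} = \left(- \frac{1}{2}\right) \left(-12\right) = 6$)
$\frac{221}{\left(-1\right) Z{\left(93,49 \right)}} = \frac{221}{\left(-1\right) 6} = \frac{221}{-6} = 221 \left(- \frac{1}{6}\right) = - \frac{221}{6}$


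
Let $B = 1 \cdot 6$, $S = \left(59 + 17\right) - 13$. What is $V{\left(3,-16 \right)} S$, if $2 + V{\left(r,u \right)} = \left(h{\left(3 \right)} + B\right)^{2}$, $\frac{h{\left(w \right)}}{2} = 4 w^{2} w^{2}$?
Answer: $26945982$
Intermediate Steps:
$S = 63$ ($S = 76 - 13 = 63$)
$h{\left(w \right)} = 8 w^{4}$ ($h{\left(w \right)} = 2 \cdot 4 w^{2} w^{2} = 2 \cdot 4 w^{4} = 8 w^{4}$)
$B = 6$
$V{\left(r,u \right)} = 427714$ ($V{\left(r,u \right)} = -2 + \left(8 \cdot 3^{4} + 6\right)^{2} = -2 + \left(8 \cdot 81 + 6\right)^{2} = -2 + \left(648 + 6\right)^{2} = -2 + 654^{2} = -2 + 427716 = 427714$)
$V{\left(3,-16 \right)} S = 427714 \cdot 63 = 26945982$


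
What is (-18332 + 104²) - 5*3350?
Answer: -24266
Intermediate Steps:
(-18332 + 104²) - 5*3350 = (-18332 + 10816) - 16750 = -7516 - 16750 = -24266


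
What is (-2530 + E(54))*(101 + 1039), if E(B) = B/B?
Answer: -2883060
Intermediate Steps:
E(B) = 1
(-2530 + E(54))*(101 + 1039) = (-2530 + 1)*(101 + 1039) = -2529*1140 = -2883060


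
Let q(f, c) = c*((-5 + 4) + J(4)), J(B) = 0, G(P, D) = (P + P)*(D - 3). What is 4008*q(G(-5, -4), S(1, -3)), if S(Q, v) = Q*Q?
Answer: -4008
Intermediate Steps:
G(P, D) = 2*P*(-3 + D) (G(P, D) = (2*P)*(-3 + D) = 2*P*(-3 + D))
S(Q, v) = Q²
q(f, c) = -c (q(f, c) = c*((-5 + 4) + 0) = c*(-1 + 0) = c*(-1) = -c)
4008*q(G(-5, -4), S(1, -3)) = 4008*(-1*1²) = 4008*(-1*1) = 4008*(-1) = -4008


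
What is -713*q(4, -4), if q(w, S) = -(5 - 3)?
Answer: 1426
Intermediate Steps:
q(w, S) = -2 (q(w, S) = -1*2 = -2)
-713*q(4, -4) = -713*(-2) = 1426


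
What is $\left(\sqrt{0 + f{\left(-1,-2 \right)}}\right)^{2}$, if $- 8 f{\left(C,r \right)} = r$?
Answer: $\frac{1}{4} \approx 0.25$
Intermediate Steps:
$f{\left(C,r \right)} = - \frac{r}{8}$
$\left(\sqrt{0 + f{\left(-1,-2 \right)}}\right)^{2} = \left(\sqrt{0 - - \frac{1}{4}}\right)^{2} = \left(\sqrt{0 + \frac{1}{4}}\right)^{2} = \left(\sqrt{\frac{1}{4}}\right)^{2} = \left(\frac{1}{2}\right)^{2} = \frac{1}{4}$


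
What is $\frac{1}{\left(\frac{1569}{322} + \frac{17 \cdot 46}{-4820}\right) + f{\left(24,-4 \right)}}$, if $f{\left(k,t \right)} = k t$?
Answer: $- \frac{194005}{17710633} \approx -0.010954$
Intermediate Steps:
$\frac{1}{\left(\frac{1569}{322} + \frac{17 \cdot 46}{-4820}\right) + f{\left(24,-4 \right)}} = \frac{1}{\left(\frac{1569}{322} + \frac{17 \cdot 46}{-4820}\right) + 24 \left(-4\right)} = \frac{1}{\left(1569 \cdot \frac{1}{322} + 782 \left(- \frac{1}{4820}\right)\right) - 96} = \frac{1}{\left(\frac{1569}{322} - \frac{391}{2410}\right) - 96} = \frac{1}{\frac{913847}{194005} - 96} = \frac{1}{- \frac{17710633}{194005}} = - \frac{194005}{17710633}$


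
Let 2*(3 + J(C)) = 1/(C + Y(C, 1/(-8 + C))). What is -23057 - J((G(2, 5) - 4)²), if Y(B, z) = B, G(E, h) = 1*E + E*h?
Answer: -5901825/256 ≈ -23054.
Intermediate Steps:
G(E, h) = E + E*h
J(C) = -3 + 1/(4*C) (J(C) = -3 + 1/(2*(C + C)) = -3 + 1/(2*((2*C))) = -3 + (1/(2*C))/2 = -3 + 1/(4*C))
-23057 - J((G(2, 5) - 4)²) = -23057 - (-3 + 1/(4*((2*(1 + 5) - 4)²))) = -23057 - (-3 + 1/(4*((2*6 - 4)²))) = -23057 - (-3 + 1/(4*((12 - 4)²))) = -23057 - (-3 + 1/(4*(8²))) = -23057 - (-3 + (¼)/64) = -23057 - (-3 + (¼)*(1/64)) = -23057 - (-3 + 1/256) = -23057 - 1*(-767/256) = -23057 + 767/256 = -5901825/256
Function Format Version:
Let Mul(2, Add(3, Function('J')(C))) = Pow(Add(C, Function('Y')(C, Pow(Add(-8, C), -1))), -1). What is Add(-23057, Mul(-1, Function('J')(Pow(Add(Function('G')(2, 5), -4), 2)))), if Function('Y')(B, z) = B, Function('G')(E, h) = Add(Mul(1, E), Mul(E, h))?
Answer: Rational(-5901825, 256) ≈ -23054.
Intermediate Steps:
Function('G')(E, h) = Add(E, Mul(E, h))
Function('J')(C) = Add(-3, Mul(Rational(1, 4), Pow(C, -1))) (Function('J')(C) = Add(-3, Mul(Rational(1, 2), Pow(Add(C, C), -1))) = Add(-3, Mul(Rational(1, 2), Pow(Mul(2, C), -1))) = Add(-3, Mul(Rational(1, 2), Mul(Rational(1, 2), Pow(C, -1)))) = Add(-3, Mul(Rational(1, 4), Pow(C, -1))))
Add(-23057, Mul(-1, Function('J')(Pow(Add(Function('G')(2, 5), -4), 2)))) = Add(-23057, Mul(-1, Add(-3, Mul(Rational(1, 4), Pow(Pow(Add(Mul(2, Add(1, 5)), -4), 2), -1))))) = Add(-23057, Mul(-1, Add(-3, Mul(Rational(1, 4), Pow(Pow(Add(Mul(2, 6), -4), 2), -1))))) = Add(-23057, Mul(-1, Add(-3, Mul(Rational(1, 4), Pow(Pow(Add(12, -4), 2), -1))))) = Add(-23057, Mul(-1, Add(-3, Mul(Rational(1, 4), Pow(Pow(8, 2), -1))))) = Add(-23057, Mul(-1, Add(-3, Mul(Rational(1, 4), Pow(64, -1))))) = Add(-23057, Mul(-1, Add(-3, Mul(Rational(1, 4), Rational(1, 64))))) = Add(-23057, Mul(-1, Add(-3, Rational(1, 256)))) = Add(-23057, Mul(-1, Rational(-767, 256))) = Add(-23057, Rational(767, 256)) = Rational(-5901825, 256)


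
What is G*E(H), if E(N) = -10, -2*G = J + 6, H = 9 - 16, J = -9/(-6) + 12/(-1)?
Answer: -45/2 ≈ -22.500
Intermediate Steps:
J = -21/2 (J = -9*(-⅙) + 12*(-1) = 3/2 - 12 = -21/2 ≈ -10.500)
H = -7
G = 9/4 (G = -(-21/2 + 6)/2 = -½*(-9/2) = 9/4 ≈ 2.2500)
G*E(H) = (9/4)*(-10) = -45/2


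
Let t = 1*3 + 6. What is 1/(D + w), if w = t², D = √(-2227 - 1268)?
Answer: 27/3352 - I*√3495/10056 ≈ 0.0080549 - 0.0058789*I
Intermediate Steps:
t = 9 (t = 3 + 6 = 9)
D = I*√3495 (D = √(-3495) = I*√3495 ≈ 59.119*I)
w = 81 (w = 9² = 81)
1/(D + w) = 1/(I*√3495 + 81) = 1/(81 + I*√3495)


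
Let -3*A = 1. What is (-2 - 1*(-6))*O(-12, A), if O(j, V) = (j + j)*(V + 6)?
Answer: -544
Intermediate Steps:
A = -1/3 (A = -1/3*1 = -1/3 ≈ -0.33333)
O(j, V) = 2*j*(6 + V) (O(j, V) = (2*j)*(6 + V) = 2*j*(6 + V))
(-2 - 1*(-6))*O(-12, A) = (-2 - 1*(-6))*(2*(-12)*(6 - 1/3)) = (-2 + 6)*(2*(-12)*(17/3)) = 4*(-136) = -544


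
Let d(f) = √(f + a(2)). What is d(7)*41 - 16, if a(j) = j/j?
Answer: -16 + 82*√2 ≈ 99.966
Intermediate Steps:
a(j) = 1
d(f) = √(1 + f) (d(f) = √(f + 1) = √(1 + f))
d(7)*41 - 16 = √(1 + 7)*41 - 16 = √8*41 - 16 = (2*√2)*41 - 16 = 82*√2 - 16 = -16 + 82*√2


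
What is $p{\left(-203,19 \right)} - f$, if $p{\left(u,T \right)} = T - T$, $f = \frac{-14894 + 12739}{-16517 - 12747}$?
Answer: $- \frac{2155}{29264} \approx -0.07364$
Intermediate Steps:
$f = \frac{2155}{29264}$ ($f = - \frac{2155}{-29264} = \left(-2155\right) \left(- \frac{1}{29264}\right) = \frac{2155}{29264} \approx 0.07364$)
$p{\left(u,T \right)} = 0$
$p{\left(-203,19 \right)} - f = 0 - \frac{2155}{29264} = - \frac{2155}{29264}$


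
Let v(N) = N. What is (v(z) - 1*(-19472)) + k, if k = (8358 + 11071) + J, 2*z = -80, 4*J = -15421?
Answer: 140023/4 ≈ 35006.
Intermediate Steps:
J = -15421/4 (J = (1/4)*(-15421) = -15421/4 ≈ -3855.3)
z = -40 (z = (1/2)*(-80) = -40)
k = 62295/4 (k = (8358 + 11071) - 15421/4 = 19429 - 15421/4 = 62295/4 ≈ 15574.)
(v(z) - 1*(-19472)) + k = (-40 - 1*(-19472)) + 62295/4 = (-40 + 19472) + 62295/4 = 19432 + 62295/4 = 140023/4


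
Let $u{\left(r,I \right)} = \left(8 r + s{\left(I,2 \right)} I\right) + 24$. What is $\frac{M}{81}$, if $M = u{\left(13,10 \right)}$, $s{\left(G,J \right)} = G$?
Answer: $\frac{76}{27} \approx 2.8148$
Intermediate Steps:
$u{\left(r,I \right)} = 24 + I^{2} + 8 r$ ($u{\left(r,I \right)} = \left(8 r + I I\right) + 24 = \left(8 r + I^{2}\right) + 24 = \left(I^{2} + 8 r\right) + 24 = 24 + I^{2} + 8 r$)
$M = 228$ ($M = 24 + 10^{2} + 8 \cdot 13 = 24 + 100 + 104 = 228$)
$\frac{M}{81} = \frac{228}{81} = 228 \cdot \frac{1}{81} = \frac{76}{27}$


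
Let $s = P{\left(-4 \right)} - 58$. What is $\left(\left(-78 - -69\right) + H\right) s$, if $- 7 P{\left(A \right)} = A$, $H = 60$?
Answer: $- \frac{20502}{7} \approx -2928.9$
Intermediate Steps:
$P{\left(A \right)} = - \frac{A}{7}$
$s = - \frac{402}{7}$ ($s = \left(- \frac{1}{7}\right) \left(-4\right) - 58 = \frac{4}{7} - 58 = - \frac{402}{7} \approx -57.429$)
$\left(\left(-78 - -69\right) + H\right) s = \left(\left(-78 - -69\right) + 60\right) \left(- \frac{402}{7}\right) = \left(\left(-78 + 69\right) + 60\right) \left(- \frac{402}{7}\right) = \left(-9 + 60\right) \left(- \frac{402}{7}\right) = 51 \left(- \frac{402}{7}\right) = - \frac{20502}{7}$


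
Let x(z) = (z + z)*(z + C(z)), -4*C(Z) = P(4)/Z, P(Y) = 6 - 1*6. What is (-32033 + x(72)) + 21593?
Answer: -72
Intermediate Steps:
P(Y) = 0 (P(Y) = 6 - 6 = 0)
C(Z) = 0 (C(Z) = -0/Z = -¼*0 = 0)
x(z) = 2*z² (x(z) = (z + z)*(z + 0) = (2*z)*z = 2*z²)
(-32033 + x(72)) + 21593 = (-32033 + 2*72²) + 21593 = (-32033 + 2*5184) + 21593 = (-32033 + 10368) + 21593 = -21665 + 21593 = -72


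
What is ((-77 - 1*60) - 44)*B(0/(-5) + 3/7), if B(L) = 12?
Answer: -2172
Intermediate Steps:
((-77 - 1*60) - 44)*B(0/(-5) + 3/7) = ((-77 - 1*60) - 44)*12 = ((-77 - 60) - 44)*12 = (-137 - 44)*12 = -181*12 = -2172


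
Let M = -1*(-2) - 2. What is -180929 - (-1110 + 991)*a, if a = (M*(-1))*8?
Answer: -180929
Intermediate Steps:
M = 0 (M = 2 - 2 = 0)
a = 0 (a = (0*(-1))*8 = 0*8 = 0)
-180929 - (-1110 + 991)*a = -180929 - (-1110 + 991)*0 = -180929 - (-119)*0 = -180929 - 1*0 = -180929 + 0 = -180929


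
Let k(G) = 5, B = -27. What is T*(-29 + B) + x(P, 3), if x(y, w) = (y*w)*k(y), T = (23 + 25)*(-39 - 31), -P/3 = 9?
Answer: 187755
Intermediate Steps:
P = -27 (P = -3*9 = -27)
T = -3360 (T = 48*(-70) = -3360)
x(y, w) = 5*w*y (x(y, w) = (y*w)*5 = (w*y)*5 = 5*w*y)
T*(-29 + B) + x(P, 3) = -3360*(-29 - 27) + 5*3*(-27) = -3360*(-56) - 405 = 188160 - 405 = 187755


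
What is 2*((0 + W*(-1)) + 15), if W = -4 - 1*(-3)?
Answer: 32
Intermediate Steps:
W = -1 (W = -4 + 3 = -1)
2*((0 + W*(-1)) + 15) = 2*((0 - 1*(-1)) + 15) = 2*((0 + 1) + 15) = 2*(1 + 15) = 2*16 = 32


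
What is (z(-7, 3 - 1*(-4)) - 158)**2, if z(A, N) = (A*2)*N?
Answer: 65536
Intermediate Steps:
z(A, N) = 2*A*N (z(A, N) = (2*A)*N = 2*A*N)
(z(-7, 3 - 1*(-4)) - 158)**2 = (2*(-7)*(3 - 1*(-4)) - 158)**2 = (2*(-7)*(3 + 4) - 158)**2 = (2*(-7)*7 - 158)**2 = (-98 - 158)**2 = (-256)**2 = 65536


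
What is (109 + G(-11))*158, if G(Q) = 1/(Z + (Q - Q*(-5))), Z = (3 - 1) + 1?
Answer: 1084828/63 ≈ 17220.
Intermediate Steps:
Z = 3 (Z = 2 + 1 = 3)
G(Q) = 1/(3 + 6*Q) (G(Q) = 1/(3 + (Q - Q*(-5))) = 1/(3 + (Q - (-5)*Q)) = 1/(3 + (Q + 5*Q)) = 1/(3 + 6*Q))
(109 + G(-11))*158 = (109 + 1/(3*(1 + 2*(-11))))*158 = (109 + 1/(3*(1 - 22)))*158 = (109 + (⅓)/(-21))*158 = (109 + (⅓)*(-1/21))*158 = (109 - 1/63)*158 = (6866/63)*158 = 1084828/63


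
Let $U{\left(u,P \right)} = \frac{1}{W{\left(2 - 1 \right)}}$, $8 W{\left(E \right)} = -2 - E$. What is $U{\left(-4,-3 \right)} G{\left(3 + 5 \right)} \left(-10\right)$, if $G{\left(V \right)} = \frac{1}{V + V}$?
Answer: $\frac{5}{3} \approx 1.6667$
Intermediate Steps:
$W{\left(E \right)} = - \frac{1}{4} - \frac{E}{8}$ ($W{\left(E \right)} = \frac{-2 - E}{8} = - \frac{1}{4} - \frac{E}{8}$)
$G{\left(V \right)} = \frac{1}{2 V}$
$U{\left(u,P \right)} = - \frac{8}{3}$ ($U{\left(u,P \right)} = \frac{1}{- \frac{1}{4} - \frac{2 - 1}{8}} = \frac{1}{- \frac{1}{4} - \frac{1}{8}} = \frac{1}{- \frac{3}{8}} = - \frac{8}{3}$)
$U{\left(-4,-3 \right)} G{\left(3 + 5 \right)} \left(-10\right) = - \frac{8 \frac{1}{2 \left(3 + 5\right)}}{3} \left(-10\right) = - \frac{8 \frac{1}{2 \cdot 8}}{3} \left(-10\right) = - \frac{8 \cdot \frac{1}{2} \cdot \frac{1}{8}}{3} \left(-10\right) = \left(- \frac{8}{3}\right) \frac{1}{16} \left(-10\right) = \left(- \frac{1}{6}\right) \left(-10\right) = \frac{5}{3}$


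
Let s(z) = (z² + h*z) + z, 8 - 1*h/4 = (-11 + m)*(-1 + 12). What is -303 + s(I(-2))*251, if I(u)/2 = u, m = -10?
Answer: -957115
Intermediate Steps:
h = 956 (h = 32 - 4*(-11 - 10)*(-1 + 12) = 32 - (-84)*11 = 32 - 4*(-231) = 32 + 924 = 956)
I(u) = 2*u
s(z) = z² + 957*z (s(z) = (z² + 956*z) + z = z² + 957*z)
-303 + s(I(-2))*251 = -303 + ((2*(-2))*(957 + 2*(-2)))*251 = -303 - 4*(957 - 4)*251 = -303 - 4*953*251 = -303 - 3812*251 = -303 - 956812 = -957115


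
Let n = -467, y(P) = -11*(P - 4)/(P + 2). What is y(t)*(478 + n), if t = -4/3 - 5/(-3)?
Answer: 1331/7 ≈ 190.14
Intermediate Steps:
t = 1/3 (t = -4*1/3 - 5*(-1/3) = -4/3 + 5/3 = 1/3 ≈ 0.33333)
y(P) = -11*(-4 + P)/(2 + P)
y(t)*(478 + n) = (11*(4 - 1*1/3)/(2 + 1/3))*(478 - 467) = (11*(4 - 1/3)/(7/3))*11 = (11*(3/7)*(11/3))*11 = (121/7)*11 = 1331/7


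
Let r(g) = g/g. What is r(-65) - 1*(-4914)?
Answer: 4915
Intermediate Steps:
r(g) = 1
r(-65) - 1*(-4914) = 1 - 1*(-4914) = 1 + 4914 = 4915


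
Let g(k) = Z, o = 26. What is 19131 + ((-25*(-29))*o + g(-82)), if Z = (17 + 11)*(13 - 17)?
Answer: 37869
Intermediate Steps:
Z = -112 (Z = 28*(-4) = -112)
g(k) = -112
19131 + ((-25*(-29))*o + g(-82)) = 19131 + (-25*(-29)*26 - 112) = 19131 + (725*26 - 112) = 19131 + (18850 - 112) = 19131 + 18738 = 37869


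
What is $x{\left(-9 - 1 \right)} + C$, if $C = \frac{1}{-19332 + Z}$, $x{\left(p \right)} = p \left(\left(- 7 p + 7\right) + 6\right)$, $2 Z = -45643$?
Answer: $- \frac{69974812}{84307} \approx -830.0$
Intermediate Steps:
$Z = - \frac{45643}{2}$ ($Z = \frac{1}{2} \left(-45643\right) = - \frac{45643}{2} \approx -22822.0$)
$x{\left(p \right)} = p \left(13 - 7 p\right)$ ($x{\left(p \right)} = p \left(\left(7 - 7 p\right) + 6\right) = p \left(13 - 7 p\right)$)
$C = - \frac{2}{84307}$ ($C = \frac{1}{-19332 - \frac{45643}{2}} = \frac{1}{- \frac{84307}{2}} = - \frac{2}{84307} \approx -2.3723 \cdot 10^{-5}$)
$x{\left(-9 - 1 \right)} + C = \left(-9 - 1\right) \left(13 - 7 \left(-9 - 1\right)\right) - \frac{2}{84307} = - 10 \left(13 - -70\right) - \frac{2}{84307} = - 10 \left(13 + 70\right) - \frac{2}{84307} = \left(-10\right) 83 - \frac{2}{84307} = -830 - \frac{2}{84307} = - \frac{69974812}{84307}$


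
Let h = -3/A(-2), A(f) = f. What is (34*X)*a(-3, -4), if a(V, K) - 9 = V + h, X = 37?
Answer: 9435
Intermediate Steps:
h = 3/2 (h = -3/(-2) = -3*(-1/2) = 3/2 ≈ 1.5000)
a(V, K) = 21/2 + V (a(V, K) = 9 + (V + 3/2) = 9 + (3/2 + V) = 21/2 + V)
(34*X)*a(-3, -4) = (34*37)*(21/2 - 3) = 1258*(15/2) = 9435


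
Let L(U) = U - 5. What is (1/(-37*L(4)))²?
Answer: 1/1369 ≈ 0.00073046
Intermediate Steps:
L(U) = -5 + U
(1/(-37*L(4)))² = (1/(-37*(-5 + 4)))² = (1/(-37*(-1)))² = (1/37)² = 1/1369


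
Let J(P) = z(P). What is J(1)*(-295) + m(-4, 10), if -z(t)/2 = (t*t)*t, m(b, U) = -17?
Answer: 573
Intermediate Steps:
z(t) = -2*t³ (z(t) = -2*t*t*t = -2*t²*t = -2*t³)
J(P) = -2*P³
J(1)*(-295) + m(-4, 10) = -2*1³*(-295) - 17 = -2*1*(-295) - 17 = -2*(-295) - 17 = 590 - 17 = 573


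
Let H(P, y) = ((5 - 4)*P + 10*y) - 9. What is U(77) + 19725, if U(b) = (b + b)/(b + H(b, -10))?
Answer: 887779/45 ≈ 19728.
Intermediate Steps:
H(P, y) = -9 + P + 10*y (H(P, y) = (1*P + 10*y) - 9 = (P + 10*y) - 9 = -9 + P + 10*y)
U(b) = 2*b/(-109 + 2*b) (U(b) = (b + b)/(b + (-9 + b + 10*(-10))) = (2*b)/(b + (-9 + b - 100)) = (2*b)/(b + (-109 + b)) = (2*b)/(-109 + 2*b) = 2*b/(-109 + 2*b))
U(77) + 19725 = 2*77/(-109 + 2*77) + 19725 = 2*77/(-109 + 154) + 19725 = 2*77/45 + 19725 = 2*77*(1/45) + 19725 = 154/45 + 19725 = 887779/45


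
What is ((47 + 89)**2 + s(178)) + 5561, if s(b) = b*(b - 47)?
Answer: 47375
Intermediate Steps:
s(b) = b*(-47 + b)
((47 + 89)**2 + s(178)) + 5561 = ((47 + 89)**2 + 178*(-47 + 178)) + 5561 = (136**2 + 178*131) + 5561 = (18496 + 23318) + 5561 = 41814 + 5561 = 47375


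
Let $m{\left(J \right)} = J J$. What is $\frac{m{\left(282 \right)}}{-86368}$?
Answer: $- \frac{19881}{21592} \approx -0.92076$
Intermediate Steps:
$m{\left(J \right)} = J^{2}$
$\frac{m{\left(282 \right)}}{-86368} = \frac{282^{2}}{-86368} = 79524 \left(- \frac{1}{86368}\right) = - \frac{19881}{21592}$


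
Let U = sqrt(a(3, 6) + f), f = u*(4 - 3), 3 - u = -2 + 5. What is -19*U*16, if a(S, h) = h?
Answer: -304*sqrt(6) ≈ -744.64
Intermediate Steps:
u = 0 (u = 3 - (-2 + 5) = 3 - 1*3 = 3 - 3 = 0)
f = 0 (f = 0*(4 - 3) = 0*1 = 0)
U = sqrt(6) (U = sqrt(6 + 0) = sqrt(6) ≈ 2.4495)
-19*U*16 = -19*sqrt(6)*16 = -304*sqrt(6)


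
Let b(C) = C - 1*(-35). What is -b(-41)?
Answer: 6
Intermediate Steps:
b(C) = 35 + C (b(C) = C + 35 = 35 + C)
-b(-41) = -(35 - 41) = -1*(-6) = 6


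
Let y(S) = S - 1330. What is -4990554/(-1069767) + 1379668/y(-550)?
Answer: -866750033/1188630 ≈ -729.20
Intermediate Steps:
y(S) = -1330 + S
-4990554/(-1069767) + 1379668/y(-550) = -4990554/(-1069767) + 1379668/(-1330 - 550) = -4990554*(-1/1069767) + 1379668/(-1880) = 11798/2529 + 1379668*(-1/1880) = 11798/2529 - 344917/470 = -866750033/1188630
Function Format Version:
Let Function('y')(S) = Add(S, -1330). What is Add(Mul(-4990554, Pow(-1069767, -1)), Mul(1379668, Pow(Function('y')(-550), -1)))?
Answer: Rational(-866750033, 1188630) ≈ -729.20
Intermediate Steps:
Function('y')(S) = Add(-1330, S)
Add(Mul(-4990554, Pow(-1069767, -1)), Mul(1379668, Pow(Function('y')(-550), -1))) = Add(Mul(-4990554, Pow(-1069767, -1)), Mul(1379668, Pow(Add(-1330, -550), -1))) = Add(Mul(-4990554, Rational(-1, 1069767)), Mul(1379668, Pow(-1880, -1))) = Add(Rational(11798, 2529), Mul(1379668, Rational(-1, 1880))) = Add(Rational(11798, 2529), Rational(-344917, 470)) = Rational(-866750033, 1188630)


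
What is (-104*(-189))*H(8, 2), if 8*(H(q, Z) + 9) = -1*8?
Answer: -196560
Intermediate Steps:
H(q, Z) = -10 (H(q, Z) = -9 + (-1*8)/8 = -9 + (1/8)*(-8) = -9 - 1 = -10)
(-104*(-189))*H(8, 2) = -104*(-189)*(-10) = 19656*(-10) = -196560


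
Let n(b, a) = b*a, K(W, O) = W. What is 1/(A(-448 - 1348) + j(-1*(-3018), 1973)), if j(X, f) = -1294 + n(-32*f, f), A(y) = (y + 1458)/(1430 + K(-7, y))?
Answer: -1423/177261149444 ≈ -8.0277e-9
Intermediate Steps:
n(b, a) = a*b
A(y) = 1458/1423 + y/1423 (A(y) = (y + 1458)/(1430 - 7) = (1458 + y)/1423 = (1458 + y)*(1/1423) = 1458/1423 + y/1423)
j(X, f) = -1294 - 32*f² (j(X, f) = -1294 + f*(-32*f) = -1294 - 32*f²)
1/(A(-448 - 1348) + j(-1*(-3018), 1973)) = 1/((1458/1423 + (-448 - 1348)/1423) + (-1294 - 32*1973²)) = 1/((1458/1423 + (1/1423)*(-1796)) + (-1294 - 32*3892729)) = 1/((1458/1423 - 1796/1423) + (-1294 - 124567328)) = 1/(-338/1423 - 124568622) = 1/(-177261149444/1423) = -1423/177261149444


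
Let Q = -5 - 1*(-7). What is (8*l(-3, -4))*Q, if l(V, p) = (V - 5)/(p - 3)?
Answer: 128/7 ≈ 18.286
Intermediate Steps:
Q = 2 (Q = -5 + 7 = 2)
l(V, p) = (-5 + V)/(-3 + p)
(8*l(-3, -4))*Q = (8*((-5 - 3)/(-3 - 4)))*2 = (8*(-8/(-7)))*2 = (8*(-1/7*(-8)))*2 = (8*(8/7))*2 = (64/7)*2 = 128/7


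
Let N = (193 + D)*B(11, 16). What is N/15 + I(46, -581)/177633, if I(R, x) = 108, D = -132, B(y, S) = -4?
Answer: -535072/32895 ≈ -16.266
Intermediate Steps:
N = -244 (N = (193 - 132)*(-4) = 61*(-4) = -244)
N/15 + I(46, -581)/177633 = -244/15 + 108/177633 = -244*1/15 + 108*(1/177633) = -244/15 + 4/6579 = -535072/32895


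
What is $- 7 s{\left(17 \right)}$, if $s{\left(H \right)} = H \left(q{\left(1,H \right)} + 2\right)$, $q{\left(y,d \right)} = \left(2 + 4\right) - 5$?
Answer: $-357$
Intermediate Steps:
$q{\left(y,d \right)} = 1$ ($q{\left(y,d \right)} = 6 - 5 = 1$)
$s{\left(H \right)} = 3 H$ ($s{\left(H \right)} = H \left(1 + 2\right) = H 3 = 3 H$)
$- 7 s{\left(17 \right)} = - 7 \cdot 3 \cdot 17 = \left(-7\right) 51 = -357$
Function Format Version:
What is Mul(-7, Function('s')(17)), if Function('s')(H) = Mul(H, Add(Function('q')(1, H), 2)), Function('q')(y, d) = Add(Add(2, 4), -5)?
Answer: -357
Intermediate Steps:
Function('q')(y, d) = 1 (Function('q')(y, d) = Add(6, -5) = 1)
Function('s')(H) = Mul(3, H) (Function('s')(H) = Mul(H, Add(1, 2)) = Mul(H, 3) = Mul(3, H))
Mul(-7, Function('s')(17)) = Mul(-7, Mul(3, 17)) = Mul(-7, 51) = -357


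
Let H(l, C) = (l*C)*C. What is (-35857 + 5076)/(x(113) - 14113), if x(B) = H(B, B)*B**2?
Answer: -30781/18424337680 ≈ -1.6707e-6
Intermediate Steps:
H(l, C) = l*C**2 (H(l, C) = (C*l)*C = l*C**2)
x(B) = B**5 (x(B) = (B*B**2)*B**2 = B**3*B**2 = B**5)
(-35857 + 5076)/(x(113) - 14113) = (-35857 + 5076)/(113**5 - 14113) = -30781/(18424351793 - 14113) = -30781/18424337680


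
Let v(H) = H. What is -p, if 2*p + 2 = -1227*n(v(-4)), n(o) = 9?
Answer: 11045/2 ≈ 5522.5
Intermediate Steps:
p = -11045/2 (p = -1 + (-1227*9)/2 = -1 + (½)*(-11043) = -1 - 11043/2 = -11045/2 ≈ -5522.5)
-p = -1*(-11045/2) = 11045/2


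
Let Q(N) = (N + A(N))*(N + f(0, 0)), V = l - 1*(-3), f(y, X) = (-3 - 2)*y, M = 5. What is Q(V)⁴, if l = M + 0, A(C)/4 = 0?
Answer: 16777216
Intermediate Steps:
A(C) = 0 (A(C) = 4*0 = 0)
f(y, X) = -5*y
l = 5 (l = 5 + 0 = 5)
V = 8 (V = 5 - 1*(-3) = 5 + 3 = 8)
Q(N) = N² (Q(N) = (N + 0)*(N - 5*0) = N*(N + 0) = N*N = N²)
Q(V)⁴ = (8²)⁴ = 64⁴ = 16777216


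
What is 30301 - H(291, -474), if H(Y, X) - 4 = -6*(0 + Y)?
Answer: 32043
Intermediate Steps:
H(Y, X) = 4 - 6*Y (H(Y, X) = 4 - 6*(0 + Y) = 4 - 6*Y)
30301 - H(291, -474) = 30301 - (4 - 6*291) = 30301 - (4 - 1746) = 30301 - 1*(-1742) = 30301 + 1742 = 32043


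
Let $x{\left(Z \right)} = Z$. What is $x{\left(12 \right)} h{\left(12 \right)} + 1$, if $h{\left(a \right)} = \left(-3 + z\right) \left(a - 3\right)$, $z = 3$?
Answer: $1$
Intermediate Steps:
$h{\left(a \right)} = 0$ ($h{\left(a \right)} = \left(-3 + 3\right) \left(a - 3\right) = 0 \left(-3 + a\right) = 0$)
$x{\left(12 \right)} h{\left(12 \right)} + 1 = 12 \cdot 0 + 1 = 0 + 1 = 1$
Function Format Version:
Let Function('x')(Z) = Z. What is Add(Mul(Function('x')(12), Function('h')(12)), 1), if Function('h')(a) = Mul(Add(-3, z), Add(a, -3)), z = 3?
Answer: 1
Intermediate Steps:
Function('h')(a) = 0 (Function('h')(a) = Mul(Add(-3, 3), Add(a, -3)) = Mul(0, Add(-3, a)) = 0)
Add(Mul(Function('x')(12), Function('h')(12)), 1) = Add(Mul(12, 0), 1) = Add(0, 1) = 1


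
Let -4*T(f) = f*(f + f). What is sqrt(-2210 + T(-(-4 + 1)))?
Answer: I*sqrt(8858)/2 ≈ 47.058*I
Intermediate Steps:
T(f) = -f**2/2 (T(f) = -f*(f + f)/4 = -f*2*f/4 = -f**2/2)
sqrt(-2210 + T(-(-4 + 1))) = sqrt(-2210 - (-4 + 1)**2/2) = sqrt(-2210 - (-1*(-3))**2/2) = sqrt(-2210 - 1/2*3**2) = sqrt(-2210 - 1/2*9) = sqrt(-2210 - 9/2) = sqrt(-4429/2) = I*sqrt(8858)/2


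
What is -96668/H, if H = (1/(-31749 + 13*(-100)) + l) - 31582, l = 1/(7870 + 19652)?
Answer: 6763596562008/2209706485913 ≈ 3.0609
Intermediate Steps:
l = 1/27522 ≈ 3.6335e-5
H = -28726184316869/909574578 (H = (1/(-31749 + 13*(-100)) + 1/27522) - 31582 = (1/(-31749 - 1300) + 1/27522) - 31582 = (1/(-33049) + 1/27522) - 31582 = (-1/33049 + 1/27522) - 31582 = 5527/909574578 - 31582 = -28726184316869/909574578 ≈ -31582.)
-96668/H = -96668/(-28726184316869/909574578) = -96668*(-909574578/28726184316869) = 6763596562008/2209706485913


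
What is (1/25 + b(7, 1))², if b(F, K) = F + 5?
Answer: 90601/625 ≈ 144.96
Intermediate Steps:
b(F, K) = 5 + F
(1/25 + b(7, 1))² = (1/25 + (5 + 7))² = (1/25 + 12)² = (301/25)² = 90601/625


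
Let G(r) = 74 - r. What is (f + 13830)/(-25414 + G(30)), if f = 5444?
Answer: -9637/12685 ≈ -0.75972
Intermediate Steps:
(f + 13830)/(-25414 + G(30)) = (5444 + 13830)/(-25414 + (74 - 1*30)) = 19274/(-25414 + (74 - 30)) = 19274/(-25414 + 44) = 19274/(-25370) = 19274*(-1/25370) = -9637/12685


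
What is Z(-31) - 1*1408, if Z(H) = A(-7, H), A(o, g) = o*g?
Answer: -1191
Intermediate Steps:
A(o, g) = g*o
Z(H) = -7*H (Z(H) = H*(-7) = -7*H)
Z(-31) - 1*1408 = -7*(-31) - 1*1408 = 217 - 1408 = -1191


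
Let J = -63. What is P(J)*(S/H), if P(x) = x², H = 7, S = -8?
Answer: -4536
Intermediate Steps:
P(J)*(S/H) = (-63)²*(-8/7) = 3969*(-8*⅐) = 3969*(-8/7) = -4536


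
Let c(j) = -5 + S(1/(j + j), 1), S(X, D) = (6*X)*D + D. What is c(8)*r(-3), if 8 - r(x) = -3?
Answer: -319/8 ≈ -39.875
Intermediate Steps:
r(x) = 11 (r(x) = 8 - 1*(-3) = 8 + 3 = 11)
S(X, D) = D + 6*D*X (S(X, D) = 6*D*X + D = D + 6*D*X)
c(j) = -4 + 3/j (c(j) = -5 + 1*(1 + 6/(j + j)) = -5 + 1*(1 + 6/((2*j))) = -5 + 1*(1 + 6*(1/(2*j))) = -5 + 1*(1 + 3/j) = -5 + (1 + 3/j) = -4 + 3/j)
c(8)*r(-3) = (-4 + 3/8)*11 = -29/8*11 = -319/8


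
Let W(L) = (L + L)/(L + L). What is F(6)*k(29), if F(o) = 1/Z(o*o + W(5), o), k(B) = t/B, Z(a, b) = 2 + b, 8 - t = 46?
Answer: -19/116 ≈ -0.16379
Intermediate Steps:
W(L) = 1 (W(L) = (2*L)/((2*L)) = (2*L)*(1/(2*L)) = 1)
t = -38 (t = 8 - 1*46 = 8 - 46 = -38)
k(B) = -38/B
F(o) = 1/(2 + o)
F(6)*k(29) = (-38/29)/(2 + 6) = (-38*1/29)/8 = (⅛)*(-38/29) = -19/116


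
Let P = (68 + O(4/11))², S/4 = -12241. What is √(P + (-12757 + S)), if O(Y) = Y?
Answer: I*√6902737/11 ≈ 238.85*I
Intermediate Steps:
S = -48964 (S = 4*(-12241) = -48964)
P = 565504/121 (P = (68 + 4/11)² = (752/11)² = 565504/121 ≈ 4673.6)
√(P + (-12757 + S)) = √(565504/121 + (-12757 - 48964)) = √(565504/121 - 61721) = √(-6902737/121) = I*√6902737/11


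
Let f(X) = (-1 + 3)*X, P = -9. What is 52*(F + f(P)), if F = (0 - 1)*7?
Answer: -1300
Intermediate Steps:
f(X) = 2*X
F = -7 (F = -1*7 = -7)
52*(F + f(P)) = 52*(-7 + 2*(-9)) = 52*(-7 - 18) = 52*(-25) = -1300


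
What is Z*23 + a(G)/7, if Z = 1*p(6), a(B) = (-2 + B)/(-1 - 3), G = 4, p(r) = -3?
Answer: -967/14 ≈ -69.071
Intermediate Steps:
a(B) = ½ - B/4 (a(B) = (-2 + B)/(-4) = (-2 + B)*(-¼) = ½ - B/4)
Z = -3 (Z = 1*(-3) = -3)
Z*23 + a(G)/7 = -3*23 + (½ - ¼*4)/7 = -69 + (½ - 1)*(⅐) = -69 - ½*⅐ = -69 - 1/14 = -967/14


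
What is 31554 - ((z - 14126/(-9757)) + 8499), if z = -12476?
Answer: 346661841/9757 ≈ 35530.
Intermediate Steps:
31554 - ((z - 14126/(-9757)) + 8499) = 31554 - ((-12476 - 14126/(-9757)) + 8499) = 31554 - ((-12476 - 14126*(-1/9757)) + 8499) = 31554 - ((-12476 + 14126/9757) + 8499) = 31554 - (-121714206/9757 + 8499) = 31554 - 1*(-38789463/9757) = 31554 + 38789463/9757 = 346661841/9757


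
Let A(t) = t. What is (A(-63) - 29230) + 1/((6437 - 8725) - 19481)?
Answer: -637679318/21769 ≈ -29293.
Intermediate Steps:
(A(-63) - 29230) + 1/((6437 - 8725) - 19481) = (-63 - 29230) + 1/((6437 - 8725) - 19481) = -29293 + 1/(-2288 - 19481) = -29293 + 1/(-21769) = -29293 - 1/21769 = -637679318/21769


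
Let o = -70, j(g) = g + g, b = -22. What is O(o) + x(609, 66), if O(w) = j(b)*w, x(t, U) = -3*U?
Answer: 2882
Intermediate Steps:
j(g) = 2*g
O(w) = -44*w (O(w) = (2*(-22))*w = -44*w)
O(o) + x(609, 66) = -44*(-70) - 3*66 = 3080 - 198 = 2882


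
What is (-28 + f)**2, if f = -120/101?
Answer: 8690704/10201 ≈ 851.95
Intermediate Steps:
f = -120/101 (f = -120*1/101 = -120/101 ≈ -1.1881)
(-28 + f)**2 = (-28 - 120/101)**2 = (-2948/101)**2 = 8690704/10201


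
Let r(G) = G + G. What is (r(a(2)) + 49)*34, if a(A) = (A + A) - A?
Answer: 1802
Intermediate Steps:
a(A) = A (a(A) = 2*A - A = A)
r(G) = 2*G
(r(a(2)) + 49)*34 = (2*2 + 49)*34 = (4 + 49)*34 = 53*34 = 1802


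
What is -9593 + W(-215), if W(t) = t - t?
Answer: -9593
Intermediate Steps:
W(t) = 0
-9593 + W(-215) = -9593 + 0 = -9593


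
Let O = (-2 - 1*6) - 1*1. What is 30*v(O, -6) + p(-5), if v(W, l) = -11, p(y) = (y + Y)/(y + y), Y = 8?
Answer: -3303/10 ≈ -330.30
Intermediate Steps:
p(y) = (8 + y)/(2*y) (p(y) = (y + 8)/(y + y) = (8 + y)/((2*y)) = (8 + y)*(1/(2*y)) = (8 + y)/(2*y))
O = -9 (O = (-2 - 6) - 1 = -8 - 1 = -9)
30*v(O, -6) + p(-5) = 30*(-11) + (½)*(8 - 5)/(-5) = -330 + (½)*(-⅕)*3 = -330 - 3/10 = -3303/10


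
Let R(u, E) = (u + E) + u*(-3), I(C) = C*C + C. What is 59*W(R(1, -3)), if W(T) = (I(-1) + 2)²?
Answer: 236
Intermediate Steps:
I(C) = C + C² (I(C) = C² + C = C + C²)
R(u, E) = E - 2*u (R(u, E) = (E + u) - 3*u = E - 2*u)
W(T) = 4 (W(T) = (-(1 - 1) + 2)² = (-1*0 + 2)² = (0 + 2)² = 2² = 4)
59*W(R(1, -3)) = 59*4 = 236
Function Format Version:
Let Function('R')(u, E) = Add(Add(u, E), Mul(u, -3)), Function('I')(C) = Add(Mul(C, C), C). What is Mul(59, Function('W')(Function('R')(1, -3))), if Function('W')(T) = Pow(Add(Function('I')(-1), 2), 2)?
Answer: 236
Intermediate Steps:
Function('I')(C) = Add(C, Pow(C, 2)) (Function('I')(C) = Add(Pow(C, 2), C) = Add(C, Pow(C, 2)))
Function('R')(u, E) = Add(E, Mul(-2, u)) (Function('R')(u, E) = Add(Add(E, u), Mul(-3, u)) = Add(E, Mul(-2, u)))
Function('W')(T) = 4 (Function('W')(T) = Pow(Add(Mul(-1, Add(1, -1)), 2), 2) = Pow(Add(Mul(-1, 0), 2), 2) = Pow(Add(0, 2), 2) = Pow(2, 2) = 4)
Mul(59, Function('W')(Function('R')(1, -3))) = Mul(59, 4) = 236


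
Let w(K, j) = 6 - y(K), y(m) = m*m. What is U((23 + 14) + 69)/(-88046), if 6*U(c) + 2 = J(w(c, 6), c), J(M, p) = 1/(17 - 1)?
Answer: 31/8452416 ≈ 3.6676e-6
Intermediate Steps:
y(m) = m²
w(K, j) = 6 - K²
J(M, p) = 1/16
U(c) = -31/96 (U(c) = -⅓ + (⅙)*(1/16) = -⅓ + 1/96 = -31/96)
U((23 + 14) + 69)/(-88046) = -31/96/(-88046) = -31/96*(-1/88046) = 31/8452416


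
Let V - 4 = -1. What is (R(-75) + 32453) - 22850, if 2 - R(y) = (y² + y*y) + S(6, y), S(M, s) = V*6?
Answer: -1663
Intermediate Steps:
V = 3 (V = 4 - 1 = 3)
S(M, s) = 18 (S(M, s) = 3*6 = 18)
R(y) = -16 - 2*y² (R(y) = 2 - ((y² + y*y) + 18) = 2 - ((y² + y²) + 18) = 2 - (2*y² + 18) = 2 - (18 + 2*y²) = 2 + (-18 - 2*y²) = -16 - 2*y²)
(R(-75) + 32453) - 22850 = ((-16 - 2*(-75)²) + 32453) - 22850 = ((-16 - 2*5625) + 32453) - 22850 = ((-16 - 11250) + 32453) - 22850 = (-11266 + 32453) - 22850 = 21187 - 22850 = -1663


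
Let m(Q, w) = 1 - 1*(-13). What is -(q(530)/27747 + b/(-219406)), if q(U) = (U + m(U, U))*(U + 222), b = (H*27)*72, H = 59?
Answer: -43286945908/3043929141 ≈ -14.221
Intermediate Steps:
m(Q, w) = 14 (m(Q, w) = 1 + 13 = 14)
b = 114696 (b = (59*27)*72 = 1593*72 = 114696)
q(U) = (14 + U)*(222 + U) (q(U) = (U + 14)*(U + 222) = (14 + U)*(222 + U))
-(q(530)/27747 + b/(-219406)) = -((3108 + 530² + 236*530)/27747 + 114696/(-219406)) = -((3108 + 280900 + 125080)*(1/27747) + 114696*(-1/219406)) = -(409088*(1/27747) - 57348/109703) = -(409088/27747 - 57348/109703) = -1*43286945908/3043929141 = -43286945908/3043929141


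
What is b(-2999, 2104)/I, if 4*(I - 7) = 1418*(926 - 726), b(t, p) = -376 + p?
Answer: 1728/70907 ≈ 0.024370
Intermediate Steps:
I = 70907 (I = 7 + (1418*(926 - 726))/4 = 7 + (1418*200)/4 = 7 + (¼)*283600 = 7 + 70900 = 70907)
b(-2999, 2104)/I = (-376 + 2104)/70907 = 1728*(1/70907) = 1728/70907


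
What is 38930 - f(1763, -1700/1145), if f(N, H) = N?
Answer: 37167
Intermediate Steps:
38930 - f(1763, -1700/1145) = 38930 - 1*1763 = 38930 - 1763 = 37167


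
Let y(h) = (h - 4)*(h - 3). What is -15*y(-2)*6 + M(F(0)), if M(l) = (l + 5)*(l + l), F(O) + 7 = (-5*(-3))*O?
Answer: -2672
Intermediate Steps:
y(h) = (-4 + h)*(-3 + h)
F(O) = -7 + 15*O (F(O) = -7 + (-5*(-3))*O = -7 + 15*O)
M(l) = 2*l*(5 + l) (M(l) = (5 + l)*(2*l) = 2*l*(5 + l))
-15*y(-2)*6 + M(F(0)) = -15*(12 + (-2)² - 7*(-2))*6 + 2*(-7 + 15*0)*(5 + (-7 + 15*0)) = -15*(12 + 4 + 14)*6 + 2*(-7 + 0)*(5 + (-7 + 0)) = -450*6 + 2*(-7)*(5 - 7) = -15*180 + 2*(-7)*(-2) = -2700 + 28 = -2672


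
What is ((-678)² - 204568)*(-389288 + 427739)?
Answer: 9809465316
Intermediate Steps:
((-678)² - 204568)*(-389288 + 427739) = (459684 - 204568)*38451 = 255116*38451 = 9809465316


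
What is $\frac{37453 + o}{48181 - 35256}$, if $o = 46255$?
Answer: $\frac{83708}{12925} \approx 6.4764$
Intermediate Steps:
$\frac{37453 + o}{48181 - 35256} = \frac{37453 + 46255}{48181 - 35256} = \frac{83708}{12925}$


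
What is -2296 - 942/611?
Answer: -1403798/611 ≈ -2297.5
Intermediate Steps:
-2296 - 942/611 = -1403798/611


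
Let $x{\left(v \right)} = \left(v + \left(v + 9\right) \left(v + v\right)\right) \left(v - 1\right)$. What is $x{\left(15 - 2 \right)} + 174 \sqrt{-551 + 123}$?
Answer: $7020 + 348 i \sqrt{107} \approx 7020.0 + 3599.7 i$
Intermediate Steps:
$x{\left(v \right)} = \left(-1 + v\right) \left(v + 2 v \left(9 + v\right)\right)$ ($x{\left(v \right)} = \left(v + \left(9 + v\right) 2 v\right) \left(-1 + v\right) = \left(v + 2 v \left(9 + v\right)\right) \left(-1 + v\right) = \left(-1 + v\right) \left(v + 2 v \left(9 + v\right)\right)$)
$x{\left(15 - 2 \right)} + 174 \sqrt{-551 + 123} = \left(15 - 2\right) \left(-19 + 2 \left(15 - 2\right)^{2} + 17 \left(15 - 2\right)\right) + 174 \sqrt{-551 + 123} = 13 \left(-19 + 2 \cdot 13^{2} + 17 \cdot 13\right) + 174 \sqrt{-428} = 13 \left(-19 + 2 \cdot 169 + 221\right) + 174 \cdot 2 i \sqrt{107} = 13 \left(-19 + 338 + 221\right) + 348 i \sqrt{107} = 13 \cdot 540 + 348 i \sqrt{107} = 7020 + 348 i \sqrt{107}$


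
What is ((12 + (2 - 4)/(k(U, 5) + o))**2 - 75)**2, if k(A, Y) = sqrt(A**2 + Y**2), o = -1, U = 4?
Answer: 93392761/20000 - 3245859*sqrt(41)/20000 ≈ 3630.5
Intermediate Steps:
((12 + (2 - 4)/(k(U, 5) + o))**2 - 75)**2 = ((12 + (2 - 4)/(sqrt(4**2 + 5**2) - 1))**2 - 75)**2 = ((12 - 2/(sqrt(16 + 25) - 1))**2 - 75)**2 = ((12 - 2/(sqrt(41) - 1))**2 - 75)**2 = ((12 - 2/(-1 + sqrt(41)))**2 - 75)**2 = (-75 + (12 - 2/(-1 + sqrt(41)))**2)**2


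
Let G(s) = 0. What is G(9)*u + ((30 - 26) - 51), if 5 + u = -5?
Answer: -47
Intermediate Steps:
u = -10 (u = -5 - 5 = -10)
G(9)*u + ((30 - 26) - 51) = 0*(-10) + ((30 - 26) - 51) = 0 + (4 - 51) = 0 - 47 = -47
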